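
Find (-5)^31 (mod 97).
By repeated squaring (mod 97): (-5)^{1}≡92, (-5)^{2}≡25, (-5)^{4}≡43, (-5)^{8}≡6, (-5)^{16}≡36. Then (-5)^{31} = (-5)^{16+8+4+2+1} ≡ 36 × 6 × 43 × 25 × 92 ≡ 90 (mod 97)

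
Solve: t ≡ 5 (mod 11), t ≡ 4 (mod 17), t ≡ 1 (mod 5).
M = 11 × 17 × 5 = 935. M₁ = 85, y₁ ≡ 7 (mod 11). M₂ = 55, y₂ ≡ 13 (mod 17). M₃ = 187, y₃ ≡ 3 (mod 5). t = 5×85×7 + 4×55×13 + 1×187×3 ≡ 786 (mod 935)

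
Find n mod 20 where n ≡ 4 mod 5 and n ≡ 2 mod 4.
M = 5 × 4 = 20. M₁ = 4, y₁ ≡ 4 mod 5. M₂ = 5, y₂ ≡ 1 mod 4. n = 4×4×4 + 2×5×1 ≡ 14 mod 20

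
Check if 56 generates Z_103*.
56^{3} ≡ 1 (mod 103) and 3 < 102, so ord_103(56) = 3 ≠ 102 and 56 is not a primitive root.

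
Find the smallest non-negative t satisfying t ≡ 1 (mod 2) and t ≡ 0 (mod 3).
M = 2 × 3 = 6. M₁ = 3, y₁ ≡ 1 (mod 2). M₂ = 2, y₂ ≡ 2 (mod 3). t = 1×3×1 + 0×2×2 ≡ 3 (mod 6)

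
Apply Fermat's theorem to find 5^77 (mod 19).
By Fermat: 5^{18} ≡ 1 (mod 19). 77 = 4×18 + 5. So 5^{77} ≡ 5^{5} ≡ 9 (mod 19)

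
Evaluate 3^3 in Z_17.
3^{3} = 27 ≡ 10 (mod 17)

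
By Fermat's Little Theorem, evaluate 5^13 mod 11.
By Fermat: 5^{10} ≡ 1 mod 11. So 5^{13} = 5^{10} · 5^{3} ≡ 5^{3} ≡ 4 mod 11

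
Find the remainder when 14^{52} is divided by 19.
By Fermat: 14^{18} ≡ 1 (mod 19). 52 = 2×18 + 16. So 14^{52} ≡ 14^{16} ≡ 16 (mod 19)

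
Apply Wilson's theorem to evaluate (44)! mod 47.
(46)! = (44)! × (45) × (46) ≡ -1 mod 47. So (44)! ≡ -1 × [(46)(45)]^(-1) ≡ 23 mod 47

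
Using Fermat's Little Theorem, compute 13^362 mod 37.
By Fermat: 13^{36} ≡ 1 (mod 37). 362 ≡ 2 (mod 36). So 13^{362} ≡ 13^{2} ≡ 21 (mod 37)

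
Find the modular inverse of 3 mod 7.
Since 7 is prime, by Fermat 3^(-1) ≡ 3^{5} ≡ 5 (mod 7). Verify: 3 × 5 = 15 ≡ 1 (mod 7)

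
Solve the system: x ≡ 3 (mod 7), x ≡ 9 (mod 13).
M = 7 × 13 = 91. M₁ = 13, y₁ ≡ 6 (mod 7). M₂ = 7, y₂ ≡ 2 (mod 13). x = 3×13×6 + 9×7×2 ≡ 87 (mod 91)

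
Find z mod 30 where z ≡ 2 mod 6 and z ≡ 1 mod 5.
M = 6 × 5 = 30. M₁ = 5, y₁ ≡ 5 mod 6. M₂ = 6, y₂ ≡ 1 mod 5. z = 2×5×5 + 1×6×1 ≡ 26 mod 30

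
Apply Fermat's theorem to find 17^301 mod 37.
By Fermat: 17^{36} ≡ 1 mod 37. 301 ≡ 13 mod 36. So 17^{301} ≡ 17^{13} ≡ 35 mod 37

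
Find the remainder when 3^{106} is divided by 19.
By Fermat: 3^{18} ≡ 1 (mod 19). 106 = 5×18 + 16. So 3^{106} ≡ 3^{16} ≡ 17 (mod 19)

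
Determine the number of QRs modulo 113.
The squaring map on Z_113* is 2-to-1, so there are (112)/2 = 56 QRs.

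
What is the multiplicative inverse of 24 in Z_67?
Since 67 is prime, by Fermat 24^(-1) ≡ 24^{65} ≡ 14 mod 67. Verify: 24 × 14 = 336 ≡ 1 mod 67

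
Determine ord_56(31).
Powers of 31 mod 56: 31^1≡31, 31^2≡9, 31^3≡55, 31^4≡25, 31^5≡47, 31^6≡1. So the order of 31 is 6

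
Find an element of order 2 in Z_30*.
11 has order 2 mod 30 since 11^{2} ≡ 1 mod 30 and no smaller power works.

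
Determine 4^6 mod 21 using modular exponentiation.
By repeated squaring mod 21: 4^{1}≡4, 4^{2}≡16, 4^{4}≡4. Then 4^{6} = 4^{4+2} ≡ 4 × 16 ≡ 1 mod 21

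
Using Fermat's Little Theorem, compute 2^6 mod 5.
By Fermat: 2^{4} ≡ 1 mod 5. So 2^{6} = 2^{4} · 2^{2} ≡ 2^{2} ≡ 4 mod 5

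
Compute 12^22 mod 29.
By repeated squaring (mod 29): 12^{1}≡12, 12^{2}≡28, 12^{4}≡1, 12^{8}≡1, 12^{16}≡1. Then 12^{22} = 12^{16+4+2} ≡ 1 × 1 × 28 ≡ 28 (mod 29)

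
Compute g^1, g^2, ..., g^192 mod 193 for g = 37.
37^1, 37^2, ..., 37^{192} mod 193: [37, 18, 87, 131, 22, 42, 10, 177, 180, 98, 152, 27, 34, 100, 33, 63, 15, 169, 77, 147, 35, 137, 51, 150, 146, 191, 119, 157, 19, 124, 149, 109, 173, 32, 26, 190, 82, 139, 125, 186, 127, 67, 163, 48, 39, 92, 123, 112, 91, 86, 94, 4, 148, 72, 155, 138, 88, 168, 40, 129, 141, 6, 29, 108, 136, 14, 132, 59, 60, 97, 115, 9, 140, 162, 11, 21, 5, 185, 90, 49, 76, 110, 17, 50, 113, 128, 104, 181, 135, 170, 114, 165, 122, 75, 73, 192, 156, 175, 106, 62, 171, 151, 183, 16, 13, 95, 41, 166, 159, 93, 160, 130, 178, 24, 116, 46, 158, 56, 142, 43, 47, 2, 74, 36, 174, 69, 44, 84, 20, 161, 167, 3, 111, 54, 68, 7, 66, 126, 30, 145, 154, 101, 70, 81, 102, 107, 99, 189, 45, 121, 38, 55, 105, 25, 153, 64, 52, 187, 164, 85, 57, 179, 61, 134, 133, 96, 78, 184, 53, 31, 182, 172, 188, 8, 103, 144, 117, 83, 176, 143, 80, 65, 89, 12, 58, 23, 79, 28, 71, 118, 120, 1]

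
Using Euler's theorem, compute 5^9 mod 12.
By Euler: 5^{4} ≡ 1 mod 12 since gcd(5, 12) = 1. 9 = 2×4 + 1. So 5^{9} ≡ 5^{1} ≡ 5 mod 12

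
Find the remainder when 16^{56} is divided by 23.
By Fermat: 16^{22} ≡ 1 (mod 23). 56 = 2×22 + 12. So 16^{56} ≡ 16^{12} ≡ 16 (mod 23)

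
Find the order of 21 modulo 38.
Powers of 21 mod 38: 21^1≡21, 21^2≡23, 21^3≡27, 21^4≡35, 21^5≡13, 21^6≡7, 21^7≡33, 21^8≡9, 21^9≡37, 21^10≡17, 21^11≡15, 21^12≡11, 21^13≡3, 21^14≡25, 21^15≡31, 21^16≡5, 21^17≡29, 21^18≡1. So the order of 21 is 18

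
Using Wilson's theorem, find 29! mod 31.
(30)! = (29)! × (30) ≡ -1 mod 31. So (29)! ≡ -1 × (30)^(-1) ≡ (-1)×(-1) = 1 mod 31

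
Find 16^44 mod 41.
Using Fermat: 16^{40} ≡ 1 mod 41. 44 ≡ 4 mod 40. So 16^{44} ≡ 16^{4} ≡ 18 mod 41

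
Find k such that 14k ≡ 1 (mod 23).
Since 23 is prime, by Fermat 14^(-1) ≡ 14^{21} ≡ 5 (mod 23). Verify: 14 × 5 = 70 ≡ 1 (mod 23)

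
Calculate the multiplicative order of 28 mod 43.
Powers of 28 mod 43: 28^1≡28, 28^2≡10, 28^3≡22, 28^4≡14, 28^5≡5, 28^6≡11, 28^7≡7, 28^8≡24, 28^9≡27, 28^10≡25, 28^11≡12, 28^12≡35, 28^13≡34, 28^14≡6, 28^15≡39, 28^16≡17, 28^17≡3, 28^18≡41, 28^19≡30, 28^20≡23, 28^21≡42, 28^22≡15, 28^23≡33, 28^24≡21, 28^25≡29, 28^26≡38, 28^27≡32, 28^28≡36, 28^29≡19, 28^30≡16, 28^31≡18, 28^32≡31, 28^33≡8, 28^34≡9, 28^35≡37, 28^36≡4, 28^37≡26, 28^38≡40, 28^39≡2, 28^40≡13, 28^41≡20, 28^42≡1. Order = 42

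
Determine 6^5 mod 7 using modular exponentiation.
By repeated squaring (mod 7): 6^{1}≡6, 6^{2}≡1, 6^{4}≡1. Then 6^{5} = 6^{4+1} ≡ 1 × 6 ≡ 6 (mod 7)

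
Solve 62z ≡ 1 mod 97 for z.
Since 97 is prime, by Fermat 62^(-1) ≡ 62^{95} ≡ 36 mod 97. Verify: 62 × 36 = 2232 ≡ 1 mod 97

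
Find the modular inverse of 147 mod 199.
Since 199 is prime, by Fermat 147^(-1) ≡ 147^{197} ≡ 88 (mod 199). Verify: 147 × 88 = 12936 ≡ 1 (mod 199)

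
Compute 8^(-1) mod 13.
Since 13 is prime, by Fermat 8^(-1) ≡ 8^{11} ≡ 5 mod 13. Verify: 8 × 5 = 40 ≡ 1 mod 13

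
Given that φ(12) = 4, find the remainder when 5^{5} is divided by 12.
By Euler: 5^{4} ≡ 1 mod 12 since gcd(5, 12) = 1. 5 = 1×4 + 1. So 5^{5} ≡ 5^{1} ≡ 5 mod 12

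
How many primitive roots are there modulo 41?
There are φ(41-1) = φ(40) = 16 primitive roots modulo 41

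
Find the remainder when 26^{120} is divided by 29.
By Fermat: 26^{28} ≡ 1 (mod 29). 120 = 4×28 + 8. So 26^{120} ≡ 26^{8} ≡ 7 (mod 29)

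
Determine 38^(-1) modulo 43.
Since 43 is prime, by Fermat 38^(-1) ≡ 38^{41} ≡ 17 mod 43. Verify: 38 × 17 = 646 ≡ 1 mod 43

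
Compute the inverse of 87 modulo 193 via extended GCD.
Extended GCD: 87(71) + 193(-32) = 1. So 87^(-1) ≡ 71 (mod 193). Verify: 87 × 71 = 6177 ≡ 1 (mod 193)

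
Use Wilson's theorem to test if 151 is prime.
(150)! mod 151 = 150. Since 150 ≡ -1 mod 151, 151 is prime.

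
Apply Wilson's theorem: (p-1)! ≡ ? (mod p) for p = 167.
By Wilson's theorem, (166)! ≡ -1 ≡ 166 (mod 167)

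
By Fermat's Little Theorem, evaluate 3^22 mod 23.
By Fermat's Little Theorem, 3^{22} ≡ 1 (mod 23) since 23 is prime and gcd(3, 23) = 1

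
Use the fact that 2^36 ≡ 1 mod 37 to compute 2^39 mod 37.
By Fermat: 2^{36} ≡ 1 mod 37. So 2^{39} = 2^{36} · 2^{3} ≡ 2^{3} ≡ 8 mod 37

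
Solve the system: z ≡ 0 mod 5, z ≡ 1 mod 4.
M = 5 × 4 = 20. M₁ = 4, y₁ ≡ 4 mod 5. M₂ = 5, y₂ ≡ 1 mod 4. z = 0×4×4 + 1×5×1 ≡ 5 mod 20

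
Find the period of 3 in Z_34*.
Powers of 3 mod 34: 3^1≡3, 3^2≡9, 3^3≡27, 3^4≡13, 3^5≡5, 3^6≡15, 3^7≡11, 3^8≡33, 3^9≡31, 3^10≡25, 3^11≡7, 3^12≡21, 3^13≡29, 3^14≡19, 3^15≡23, 3^16≡1. Order = 16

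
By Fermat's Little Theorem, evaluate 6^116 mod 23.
By Fermat: 6^{22} ≡ 1 (mod 23). 116 = 5×22 + 6. So 6^{116} ≡ 6^{6} ≡ 12 (mod 23)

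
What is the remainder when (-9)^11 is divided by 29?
By repeated squaring (mod 29): (-9)^{1}≡20, (-9)^{2}≡23, (-9)^{4}≡7, (-9)^{8}≡20. Then (-9)^{11} = (-9)^{8+2+1} ≡ 20 × 23 × 20 ≡ 7 (mod 29)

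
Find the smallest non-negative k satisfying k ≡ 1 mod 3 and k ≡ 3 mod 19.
M = 3 × 19 = 57. M₁ = 19, y₁ ≡ 1 mod 3. M₂ = 3, y₂ ≡ 13 mod 19. k = 1×19×1 + 3×3×13 ≡ 22 mod 57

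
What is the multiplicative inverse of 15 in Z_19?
Since 19 is prime, by Fermat 15^(-1) ≡ 15^{17} ≡ 14 (mod 19). Verify: 15 × 14 = 210 ≡ 1 (mod 19)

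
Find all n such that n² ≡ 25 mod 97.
The square roots of 25 mod 97 are 92 and 5. Verify: 92² = 8464 ≡ 25 mod 97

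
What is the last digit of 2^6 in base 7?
Using Fermat: 2^{6} ≡ 1 mod 7. 6 ≡ 0 mod 6. So 2^{6} ≡ 2^{0} ≡ 1 mod 7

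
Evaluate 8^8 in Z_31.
By repeated squaring mod 31: 8^{1}≡8, 8^{2}≡2, 8^{4}≡4, 8^{8}≡16. So 8^{8} ≡ 16 mod 31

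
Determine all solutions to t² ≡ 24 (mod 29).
The square roots of 24 mod 29 are 16 and 13. Verify: 16² = 256 ≡ 24 (mod 29)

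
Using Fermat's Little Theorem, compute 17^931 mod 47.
By Fermat: 17^{46} ≡ 1 (mod 47). 931 ≡ 11 (mod 46). So 17^{931} ≡ 17^{11} ≡ 6 (mod 47)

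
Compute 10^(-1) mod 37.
Since 37 is prime, by Fermat 10^(-1) ≡ 10^{35} ≡ 26 mod 37. Verify: 10 × 26 = 260 ≡ 1 mod 37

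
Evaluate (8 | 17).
(8/17) = 8^{8} mod 17 = 1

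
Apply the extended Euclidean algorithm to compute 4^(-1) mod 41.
Extended GCD: 4(-10) + 41(1) = 1. So 4^(-1) ≡ -10 ≡ 31 (mod 41). Verify: 4 × 31 = 124 ≡ 1 (mod 41)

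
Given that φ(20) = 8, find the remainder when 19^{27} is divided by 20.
By Euler: 19^{8} ≡ 1 (mod 20) since gcd(19, 20) = 1. 27 = 3×8 + 3. So 19^{27} ≡ 19^{3} ≡ 19 (mod 20)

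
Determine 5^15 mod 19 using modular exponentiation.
By repeated squaring mod 19: 5^{1}≡5, 5^{2}≡6, 5^{4}≡17, 5^{8}≡4. Then 5^{15} = 5^{8+4+2+1} ≡ 4 × 17 × 6 × 5 ≡ 7 mod 19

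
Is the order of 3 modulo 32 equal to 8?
Powers of 3 mod 32: 3^1≡3, 3^2≡9, 3^3≡27, 3^4≡17, 3^5≡19, 3^6≡25, 3^7≡11, 3^8≡1. First k with 3^k≡1 is k=8. Yes, ord_32(3) = 8.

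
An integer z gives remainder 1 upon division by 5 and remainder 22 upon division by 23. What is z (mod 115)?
M = 5 × 23 = 115. M₁ = 23, y₁ ≡ 2 (mod 5). M₂ = 5, y₂ ≡ 14 (mod 23). z = 1×23×2 + 22×5×14 ≡ 91 (mod 115)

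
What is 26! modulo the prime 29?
(28)! = (26)! × (27) × (28) ≡ -1 (mod 29). So (26)! ≡ -1 × [(28)(27)]^(-1) ≡ 14 (mod 29)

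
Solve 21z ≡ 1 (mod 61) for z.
Since 61 is prime, by Fermat 21^(-1) ≡ 21^{59} ≡ 32 (mod 61). Verify: 21 × 32 = 672 ≡ 1 (mod 61)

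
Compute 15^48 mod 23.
Using Fermat: 15^{22} ≡ 1 (mod 23). 48 ≡ 4 (mod 22). So 15^{48} ≡ 15^{4} ≡ 2 (mod 23)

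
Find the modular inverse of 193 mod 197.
Since 197 is prime, by Fermat 193^(-1) ≡ 193^{195} ≡ 49 mod 197. Verify: 193 × 49 = 9457 ≡ 1 mod 197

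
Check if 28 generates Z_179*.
ord_179(28) divides 178. For each prime q|178: 28^{89}≡178, 28^{2}≡68, none ≡ 1. So 28 has order 178 and is a primitive root mod 179.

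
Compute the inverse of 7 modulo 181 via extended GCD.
Extended GCD: 7(26) + 181(-1) = 1. So 7^(-1) ≡ 26 mod 181. Verify: 7 × 26 = 182 ≡ 1 mod 181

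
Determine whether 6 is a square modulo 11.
By Euler's criterion: 6^{5} ≡ 10 mod 11. Since this equals -1 (≡ 10), 6 is not a QR.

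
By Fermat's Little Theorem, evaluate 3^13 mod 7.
By Fermat: 3^{6} ≡ 1 mod 7. 13 = 2×6 + 1. So 3^{13} ≡ 3^{1} ≡ 3 mod 7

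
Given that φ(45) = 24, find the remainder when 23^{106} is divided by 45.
By Euler: 23^{24} ≡ 1 mod 45 since gcd(23, 45) = 1. 106 = 4×24 + 10. So 23^{106} ≡ 23^{10} ≡ 4 mod 45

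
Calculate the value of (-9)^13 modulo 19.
By repeated squaring mod 19: (-9)^{1}≡10, (-9)^{2}≡5, (-9)^{4}≡6, (-9)^{8}≡17. Then (-9)^{13} = (-9)^{8+4+1} ≡ 17 × 6 × 10 ≡ 13 mod 19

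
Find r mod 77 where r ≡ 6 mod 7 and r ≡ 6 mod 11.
M = 7 × 11 = 77. M₁ = 11, y₁ ≡ 2 mod 7. M₂ = 7, y₂ ≡ 8 mod 11. r = 6×11×2 + 6×7×8 ≡ 6 mod 77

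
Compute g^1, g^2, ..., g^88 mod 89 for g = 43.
43^1, 43^2, ..., 43^{88} mod 89: [43, 69, 30, 44, 23, 10, 74, 67, 33, 84, 52, 11, 28, 47, 63, 39, 75, 21, 13, 25, 7, 34, 38, 32, 41, 72, 70, 73, 24, 53, 54, 8, 77, 18, 62, 85, 6, 80, 58, 2, 86, 49, 60, 88, 46, 20, 59, 45, 66, 79, 15, 22, 56, 5, 37, 78, 61, 42, 26, 50, 14, 68, 76, 64, 82, 55, 51, 57, 48, 17, 19, 16, 65, 36, 35, 81, 12, 71, 27, 4, 83, 9, 31, 87, 3, 40, 29, 1]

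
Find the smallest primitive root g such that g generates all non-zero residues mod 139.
g = 2. Powers: [2, 4, 8, 16, 32, 64, ...] generates all 138 non-zero residues.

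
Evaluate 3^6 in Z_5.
Using Fermat: 3^{4} ≡ 1 mod 5. 6 ≡ 2 mod 4. So 3^{6} ≡ 3^{2} ≡ 4 mod 5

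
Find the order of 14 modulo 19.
Powers of 14 mod 19: 14^1≡14, 14^2≡6, 14^3≡8, 14^4≡17, 14^5≡10, 14^6≡7, 14^7≡3, 14^8≡4, 14^9≡18, 14^10≡5, 14^11≡13, 14^12≡11, 14^13≡2, 14^14≡9, 14^15≡12, 14^16≡16, 14^17≡15, 14^18≡1. ord_19(14) = 18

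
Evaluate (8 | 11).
(8/11) = 8^{5} mod 11 = -1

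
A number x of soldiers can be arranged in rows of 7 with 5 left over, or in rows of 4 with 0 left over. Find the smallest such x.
M = 7 × 4 = 28. M₁ = 4, y₁ ≡ 2 (mod 7). M₂ = 7, y₂ ≡ 3 (mod 4). x = 5×4×2 + 0×7×3 ≡ 12 (mod 28)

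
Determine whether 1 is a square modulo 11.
By Euler's criterion: 1^{5} ≡ 1 (mod 11). Since this equals 1, 1 is a QR.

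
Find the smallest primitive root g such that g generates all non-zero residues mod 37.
g = 2. Powers: [2, 4, 8, 16, 32, 27, ...] generates all 36 non-zero residues.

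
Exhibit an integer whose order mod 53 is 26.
4 has order 26 mod 53 since 4^{26} ≡ 1 (mod 53) and no smaller power works.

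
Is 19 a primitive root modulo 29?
ord_29(19) divides 28. For each prime q|28: 19^{14}≡28, 19^{4}≡24, none ≡ 1. So 19 has order 28 and is a primitive root mod 29.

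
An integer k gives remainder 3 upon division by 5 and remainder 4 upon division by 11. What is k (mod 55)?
M = 5 × 11 = 55. M₁ = 11, y₁ ≡ 1 (mod 5). M₂ = 5, y₂ ≡ 9 (mod 11). k = 3×11×1 + 4×5×9 ≡ 48 (mod 55)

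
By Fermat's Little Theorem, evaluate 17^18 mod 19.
By Fermat's Little Theorem, 17^{18} ≡ 1 (mod 19) since 19 is prime and gcd(17, 19) = 1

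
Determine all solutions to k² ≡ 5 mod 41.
The square roots of 5 mod 41 are 28 and 13. Verify: 28² = 784 ≡ 5 mod 41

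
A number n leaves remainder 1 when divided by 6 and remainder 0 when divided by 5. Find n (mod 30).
M = 6 × 5 = 30. M₁ = 5, y₁ ≡ 5 (mod 6). M₂ = 6, y₂ ≡ 1 (mod 5). n = 1×5×5 + 0×6×1 ≡ 25 (mod 30)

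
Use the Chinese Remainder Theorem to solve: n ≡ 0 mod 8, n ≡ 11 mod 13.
M = 8 × 13 = 104. M₁ = 13, y₁ ≡ 5 mod 8. M₂ = 8, y₂ ≡ 5 mod 13. n = 0×13×5 + 11×8×5 ≡ 24 mod 104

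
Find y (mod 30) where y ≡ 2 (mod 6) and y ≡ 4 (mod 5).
M = 6 × 5 = 30. M₁ = 5, y₁ ≡ 5 (mod 6). M₂ = 6, y₂ ≡ 1 (mod 5). y = 2×5×5 + 4×6×1 ≡ 14 (mod 30)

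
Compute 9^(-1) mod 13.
Since 13 is prime, by Fermat 9^(-1) ≡ 9^{11} ≡ 3 mod 13. Verify: 9 × 3 = 27 ≡ 1 mod 13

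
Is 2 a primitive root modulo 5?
ord_5(2) divides 4. For each prime q|4: 2^{2}≡4, none ≡ 1. So 2 has order 4 and is a primitive root mod 5.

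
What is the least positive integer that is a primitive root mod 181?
g = 2. Powers: [2, 4, 8, 16, 32, 64, 128, 75, ...] generates all 180 non-zero residues.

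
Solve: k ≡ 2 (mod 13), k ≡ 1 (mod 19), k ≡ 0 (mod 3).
M = 13 × 19 × 3 = 741. M₁ = 57, y₁ ≡ 8 (mod 13). M₂ = 39, y₂ ≡ 1 (mod 19). M₃ = 247, y₃ ≡ 1 (mod 3). k = 2×57×8 + 1×39×1 + 0×247×1 ≡ 210 (mod 741)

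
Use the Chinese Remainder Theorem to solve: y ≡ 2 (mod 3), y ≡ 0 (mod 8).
M = 3 × 8 = 24. M₁ = 8, y₁ ≡ 2 (mod 3). M₂ = 3, y₂ ≡ 3 (mod 8). y = 2×8×2 + 0×3×3 ≡ 8 (mod 24)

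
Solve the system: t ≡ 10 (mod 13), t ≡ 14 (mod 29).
M = 13 × 29 = 377. M₁ = 29, y₁ ≡ 9 (mod 13). M₂ = 13, y₂ ≡ 9 (mod 29). t = 10×29×9 + 14×13×9 ≡ 101 (mod 377)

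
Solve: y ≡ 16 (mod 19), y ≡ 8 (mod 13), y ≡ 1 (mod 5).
M = 19 × 13 × 5 = 1235. M₁ = 65, y₁ ≡ 12 (mod 19). M₂ = 95, y₂ ≡ 10 (mod 13). M₃ = 247, y₃ ≡ 3 (mod 5). y = 16×65×12 + 8×95×10 + 1×247×3 ≡ 1061 (mod 1235)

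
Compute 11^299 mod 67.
Using Fermat: 11^{66} ≡ 1 (mod 67). 299 ≡ 35 (mod 66). So 11^{299} ≡ 11^{35} ≡ 13 (mod 67)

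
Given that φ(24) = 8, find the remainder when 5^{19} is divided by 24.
By Euler: 5^{8} ≡ 1 mod 24 since gcd(5, 24) = 1. 19 = 2×8 + 3. So 5^{19} ≡ 5^{3} ≡ 5 mod 24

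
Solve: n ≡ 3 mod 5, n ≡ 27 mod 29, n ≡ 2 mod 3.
M = 5 × 29 × 3 = 435. M₁ = 87, y₁ ≡ 3 mod 5. M₂ = 15, y₂ ≡ 2 mod 29. M₃ = 145, y₃ ≡ 1 mod 3. n = 3×87×3 + 27×15×2 + 2×145×1 ≡ 143 mod 435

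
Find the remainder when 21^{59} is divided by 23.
By Fermat: 21^{22} ≡ 1 (mod 23). 59 = 2×22 + 15. So 21^{59} ≡ 21^{15} ≡ 7 (mod 23)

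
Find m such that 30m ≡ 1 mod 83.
Since 83 is prime, by Fermat 30^(-1) ≡ 30^{81} ≡ 36 mod 83. Verify: 30 × 36 = 1080 ≡ 1 mod 83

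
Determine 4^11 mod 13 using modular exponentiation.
By repeated squaring (mod 13): 4^{1}≡4, 4^{2}≡3, 4^{4}≡9, 4^{8}≡3. Then 4^{11} = 4^{8+2+1} ≡ 3 × 3 × 4 ≡ 10 (mod 13)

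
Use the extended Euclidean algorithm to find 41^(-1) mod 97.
Extended GCD: 41(-26) + 97(11) = 1. So 41^(-1) ≡ -26 ≡ 71 mod 97. Verify: 41 × 71 = 2911 ≡ 1 mod 97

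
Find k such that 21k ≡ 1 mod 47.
Since 47 is prime, by Fermat 21^(-1) ≡ 21^{45} ≡ 9 mod 47. Verify: 21 × 9 = 189 ≡ 1 mod 47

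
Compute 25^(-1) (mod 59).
Since 59 is prime, by Fermat 25^(-1) ≡ 25^{57} ≡ 26 (mod 59). Verify: 25 × 26 = 650 ≡ 1 (mod 59)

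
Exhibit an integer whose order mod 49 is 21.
2 has order 21 mod 49 since 2^{21} ≡ 1 (mod 49) and no smaller power works.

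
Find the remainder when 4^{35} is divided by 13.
By Fermat: 4^{12} ≡ 1 mod 13. 35 = 2×12 + 11. So 4^{35} ≡ 4^{11} ≡ 10 mod 13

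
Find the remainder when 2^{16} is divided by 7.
By Fermat: 2^{6} ≡ 1 (mod 7). 16 = 2×6 + 4. So 2^{16} ≡ 2^{4} ≡ 2 (mod 7)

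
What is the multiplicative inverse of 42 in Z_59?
Since 59 is prime, by Fermat 42^(-1) ≡ 42^{57} ≡ 52 (mod 59). Verify: 42 × 52 = 2184 ≡ 1 (mod 59)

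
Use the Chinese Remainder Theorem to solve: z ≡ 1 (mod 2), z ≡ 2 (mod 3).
M = 2 × 3 = 6. M₁ = 3, y₁ ≡ 1 (mod 2). M₂ = 2, y₂ ≡ 2 (mod 3). z = 1×3×1 + 2×2×2 ≡ 5 (mod 6)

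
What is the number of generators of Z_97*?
Number of primitive roots mod 97 = φ(p-1) = φ(96) = 32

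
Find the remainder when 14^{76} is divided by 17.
By Fermat: 14^{16} ≡ 1 mod 17. 76 = 4×16 + 12. So 14^{76} ≡ 14^{12} ≡ 4 mod 17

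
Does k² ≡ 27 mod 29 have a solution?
By Euler's criterion: 27^{14} ≡ 28 mod 29. Since this equals -1 (≡ 28), 27 is not a QR.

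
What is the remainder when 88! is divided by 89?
By Wilson's theorem, (88)! ≡ -1 ≡ 88 mod 89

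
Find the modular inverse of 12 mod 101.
Since 101 is prime, by Fermat 12^(-1) ≡ 12^{99} ≡ 59 mod 101. Verify: 12 × 59 = 708 ≡ 1 mod 101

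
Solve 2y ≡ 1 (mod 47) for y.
Since 47 is prime, by Fermat 2^(-1) ≡ 2^{45} ≡ 24 (mod 47). Verify: 2 × 24 = 48 ≡ 1 (mod 47)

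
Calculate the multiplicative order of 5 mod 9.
Powers of 5 mod 9: 5^1≡5, 5^2≡7, 5^3≡8, 5^4≡4, 5^5≡2, 5^6≡1. Order = 6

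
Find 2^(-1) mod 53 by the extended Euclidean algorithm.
Extended GCD: 2(-26) + 53(1) = 1. So 2^(-1) ≡ -26 ≡ 27 mod 53. Verify: 2 × 27 = 54 ≡ 1 mod 53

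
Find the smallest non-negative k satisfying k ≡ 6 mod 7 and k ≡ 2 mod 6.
M = 7 × 6 = 42. M₁ = 6, y₁ ≡ 6 mod 7. M₂ = 7, y₂ ≡ 1 mod 6. k = 6×6×6 + 2×7×1 ≡ 20 mod 42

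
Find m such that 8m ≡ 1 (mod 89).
Since 89 is prime, by Fermat 8^(-1) ≡ 8^{87} ≡ 78 (mod 89). Verify: 8 × 78 = 624 ≡ 1 (mod 89)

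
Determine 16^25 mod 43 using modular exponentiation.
By repeated squaring (mod 43): 16^{1}≡16, 16^{2}≡41, 16^{4}≡4, 16^{8}≡16, 16^{16}≡41. Then 16^{25} = 16^{16+8+1} ≡ 41 × 16 × 16 ≡ 4 (mod 43)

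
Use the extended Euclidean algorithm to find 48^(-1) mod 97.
Extended GCD: 48(-2) + 97(1) = 1. So 48^(-1) ≡ -2 ≡ 95 (mod 97). Verify: 48 × 95 = 4560 ≡ 1 (mod 97)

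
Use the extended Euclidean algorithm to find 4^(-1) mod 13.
Extended GCD: 4(-3) + 13(1) = 1. So 4^(-1) ≡ -3 ≡ 10 (mod 13). Verify: 4 × 10 = 40 ≡ 1 (mod 13)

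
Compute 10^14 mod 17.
By repeated squaring (mod 17): 10^{1}≡10, 10^{2}≡15, 10^{4}≡4, 10^{8}≡16. Then 10^{14} = 10^{8+4+2} ≡ 16 × 4 × 15 ≡ 8 (mod 17)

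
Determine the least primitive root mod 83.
g = 2. For each prime q|82: 2^{41}≡82, 2^{2}≡4, none ≡ 1, so ord_83(2) = 82 and 2 is a primitive root.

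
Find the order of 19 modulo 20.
Powers of 19 mod 20: 19^1≡19, 19^2≡1. Order = 2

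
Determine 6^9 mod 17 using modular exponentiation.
By repeated squaring mod 17: 6^{1}≡6, 6^{2}≡2, 6^{4}≡4, 6^{8}≡16. Then 6^{9} = 6^{8+1} ≡ 16 × 6 ≡ 11 mod 17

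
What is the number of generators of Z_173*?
There are φ(173-1) = φ(172) = 84 primitive roots modulo 173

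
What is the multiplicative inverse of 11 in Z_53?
Since 53 is prime, by Fermat 11^(-1) ≡ 11^{51} ≡ 29 mod 53. Verify: 11 × 29 = 319 ≡ 1 mod 53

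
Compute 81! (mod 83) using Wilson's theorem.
(82)! = (81)! × (82) ≡ -1 (mod 83). So (81)! ≡ -1 × (82)^(-1) ≡ (-1)×(-1) = 1 (mod 83)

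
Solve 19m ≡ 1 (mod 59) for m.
Since 59 is prime, by Fermat 19^(-1) ≡ 19^{57} ≡ 28 (mod 59). Verify: 19 × 28 = 532 ≡ 1 (mod 59)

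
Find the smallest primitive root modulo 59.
g = 2. Powers: [2, 4, 8, 16, 32, 5, 10, ...] generates all 58 non-zero residues.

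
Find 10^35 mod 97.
By repeated squaring mod 97: 10^{1}≡10, 10^{2}≡3, 10^{4}≡9, 10^{8}≡81, 10^{16}≡62, 10^{32}≡61. Then 10^{35} = 10^{32+2+1} ≡ 61 × 3 × 10 ≡ 84 mod 97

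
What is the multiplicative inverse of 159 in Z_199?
Since 199 is prime, by Fermat 159^(-1) ≡ 159^{197} ≡ 194 (mod 199). Verify: 159 × 194 = 30846 ≡ 1 (mod 199)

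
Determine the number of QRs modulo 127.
For prime 127, there are (p-1)/2 = (127-1)/2 = 63 quadratic residues (excluding 0).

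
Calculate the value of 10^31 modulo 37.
By repeated squaring (mod 37): 10^{1}≡10, 10^{2}≡26, 10^{4}≡10, 10^{8}≡26, 10^{16}≡10. Then 10^{31} = 10^{16+8+4+2+1} ≡ 10 × 26 × 10 × 26 × 10 ≡ 10 (mod 37)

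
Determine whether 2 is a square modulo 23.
By Euler's criterion: 2^{11} ≡ 1 mod 23. Since this equals 1, 2 is a QR.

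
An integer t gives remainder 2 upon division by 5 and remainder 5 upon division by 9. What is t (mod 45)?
M = 5 × 9 = 45. M₁ = 9, y₁ ≡ 4 (mod 5). M₂ = 5, y₂ ≡ 2 (mod 9). t = 2×9×4 + 5×5×2 ≡ 32 (mod 45)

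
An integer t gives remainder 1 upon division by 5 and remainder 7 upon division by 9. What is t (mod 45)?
M = 5 × 9 = 45. M₁ = 9, y₁ ≡ 4 (mod 5). M₂ = 5, y₂ ≡ 2 (mod 9). t = 1×9×4 + 7×5×2 ≡ 16 (mod 45)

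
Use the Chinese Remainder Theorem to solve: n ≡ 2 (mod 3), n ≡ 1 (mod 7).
M = 3 × 7 = 21. M₁ = 7, y₁ ≡ 1 (mod 3). M₂ = 3, y₂ ≡ 5 (mod 7). n = 2×7×1 + 1×3×5 ≡ 8 (mod 21)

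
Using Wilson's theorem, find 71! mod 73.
(72)! = (71)! × (72) ≡ -1 (mod 73). So (71)! ≡ -1 × (72)^(-1) ≡ (-1)×(-1) = 1 (mod 73)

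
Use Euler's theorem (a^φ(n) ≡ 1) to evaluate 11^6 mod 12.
By Euler: 11^{4} ≡ 1 (mod 12) since gcd(11, 12) = 1. 6 = 1×4 + 2. So 11^{6} ≡ 11^{2} ≡ 1 (mod 12)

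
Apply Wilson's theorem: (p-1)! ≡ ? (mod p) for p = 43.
By Wilson's theorem, (42)! ≡ -1 ≡ 42 (mod 43)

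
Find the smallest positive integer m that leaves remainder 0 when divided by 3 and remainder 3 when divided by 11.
M = 3 × 11 = 33. M₁ = 11, y₁ ≡ 2 mod 3. M₂ = 3, y₂ ≡ 4 mod 11. m = 0×11×2 + 3×3×4 ≡ 3 mod 33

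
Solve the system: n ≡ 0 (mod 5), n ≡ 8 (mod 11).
M = 5 × 11 = 55. M₁ = 11, y₁ ≡ 1 (mod 5). M₂ = 5, y₂ ≡ 9 (mod 11). n = 0×11×1 + 8×5×9 ≡ 30 (mod 55)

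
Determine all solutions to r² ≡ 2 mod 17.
The square roots of 2 mod 17 are 6 and 11. Verify: 6² = 36 ≡ 2 mod 17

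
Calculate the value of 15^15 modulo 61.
By repeated squaring mod 61: 15^{1}≡15, 15^{2}≡42, 15^{4}≡56, 15^{8}≡25. Then 15^{15} = 15^{8+4+2+1} ≡ 25 × 56 × 42 × 15 ≡ 1 mod 61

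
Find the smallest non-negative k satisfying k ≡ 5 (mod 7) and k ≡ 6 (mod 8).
M = 7 × 8 = 56. M₁ = 8, y₁ ≡ 1 (mod 7). M₂ = 7, y₂ ≡ 7 (mod 8). k = 5×8×1 + 6×7×7 ≡ 54 (mod 56)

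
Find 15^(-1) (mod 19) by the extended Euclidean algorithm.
Extended GCD: 15(-5) + 19(4) = 1. So 15^(-1) ≡ -5 ≡ 14 (mod 19). Verify: 15 × 14 = 210 ≡ 1 (mod 19)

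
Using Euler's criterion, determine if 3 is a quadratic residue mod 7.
By Euler's criterion: 3^{3} ≡ 6 (mod 7). Since this equals -1 (≡ 6), 3 is not a QR.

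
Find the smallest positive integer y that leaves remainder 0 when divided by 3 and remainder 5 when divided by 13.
M = 3 × 13 = 39. M₁ = 13, y₁ ≡ 1 (mod 3). M₂ = 3, y₂ ≡ 9 (mod 13). y = 0×13×1 + 5×3×9 ≡ 18 (mod 39)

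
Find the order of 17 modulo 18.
Powers of 17 mod 18: 17^1≡17, 17^2≡1. ord_18(17) = 2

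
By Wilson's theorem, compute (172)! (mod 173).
By Wilson's theorem, (172)! ≡ -1 ≡ 172 (mod 173)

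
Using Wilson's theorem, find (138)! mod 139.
By Wilson's theorem, (138)! ≡ -1 ≡ 138 mod 139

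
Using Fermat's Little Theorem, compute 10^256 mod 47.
By Fermat: 10^{46} ≡ 1 (mod 47). 256 ≡ 26 (mod 46). So 10^{256} ≡ 10^{26} ≡ 34 (mod 47)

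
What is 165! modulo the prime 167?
(166)! = (165)! × (166) ≡ -1 (mod 167). So (165)! ≡ -1 × (166)^(-1) ≡ (-1)×(-1) = 1 (mod 167)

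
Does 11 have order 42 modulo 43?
11^{7} ≡ 1 (mod 43) and 7 < 42, so ord_43(11) = 7 ≠ 42 and 11 is not a primitive root.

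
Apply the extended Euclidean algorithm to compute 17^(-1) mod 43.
Extended GCD: 17(-5) + 43(2) = 1. So 17^(-1) ≡ -5 ≡ 38 (mod 43). Verify: 17 × 38 = 646 ≡ 1 (mod 43)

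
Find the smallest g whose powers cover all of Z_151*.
g = 6. Powers: [6, 36, 65, 88, 75, 148, 133, 43, 107, ...] generates all 150 non-zero residues.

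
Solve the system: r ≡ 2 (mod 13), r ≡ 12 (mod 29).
M = 13 × 29 = 377. M₁ = 29, y₁ ≡ 9 (mod 13). M₂ = 13, y₂ ≡ 9 (mod 29). r = 2×29×9 + 12×13×9 ≡ 41 (mod 377)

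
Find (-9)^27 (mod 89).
By repeated squaring (mod 89): (-9)^{1}≡80, (-9)^{2}≡81, (-9)^{4}≡64, (-9)^{8}≡2, (-9)^{16}≡4. Then (-9)^{27} = (-9)^{16+8+2+1} ≡ 4 × 2 × 81 × 80 ≡ 42 (mod 89)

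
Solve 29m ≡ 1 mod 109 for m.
Since 109 is prime, by Fermat 29^(-1) ≡ 29^{107} ≡ 94 mod 109. Verify: 29 × 94 = 2726 ≡ 1 mod 109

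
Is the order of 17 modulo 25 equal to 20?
Powers of 17 mod 25: 17^1≡17, 17^2≡14, 17^3≡13, 17^4≡21, 17^5≡7, 17^6≡19, 17^7≡23, 17^8≡16, 17^9≡22, 17^10≡24, 17^11≡8, 17^12≡11, 17^13≡12, 17^14≡4, 17^15≡18, 17^16≡6, 17^17≡2, 17^18≡9, 17^19≡3, 17^20≡1. First k with 17^k≡1 is k=20. Yes, ord_25(17) = 20.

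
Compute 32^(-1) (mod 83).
Since 83 is prime, by Fermat 32^(-1) ≡ 32^{81} ≡ 13 (mod 83). Verify: 32 × 13 = 416 ≡ 1 (mod 83)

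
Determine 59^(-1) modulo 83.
Since 83 is prime, by Fermat 59^(-1) ≡ 59^{81} ≡ 38 mod 83. Verify: 59 × 38 = 2242 ≡ 1 mod 83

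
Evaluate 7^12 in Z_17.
By repeated squaring (mod 17): 7^{1}≡7, 7^{2}≡15, 7^{4}≡4, 7^{8}≡16. Then 7^{12} = 7^{8+4} ≡ 16 × 4 ≡ 13 (mod 17)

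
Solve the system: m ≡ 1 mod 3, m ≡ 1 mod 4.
M = 3 × 4 = 12. M₁ = 4, y₁ ≡ 1 mod 3. M₂ = 3, y₂ ≡ 3 mod 4. m = 1×4×1 + 1×3×3 ≡ 1 mod 12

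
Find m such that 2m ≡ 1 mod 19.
Since 19 is prime, by Fermat 2^(-1) ≡ 2^{17} ≡ 10 mod 19. Verify: 2 × 10 = 20 ≡ 1 mod 19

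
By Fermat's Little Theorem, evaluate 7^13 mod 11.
By Fermat: 7^{10} ≡ 1 (mod 11). So 7^{13} = 7^{10} · 7^{3} ≡ 7^{3} ≡ 2 (mod 11)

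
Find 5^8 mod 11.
By repeated squaring mod 11: 5^{1}≡5, 5^{2}≡3, 5^{4}≡9, 5^{8}≡4. So 5^{8} ≡ 4 mod 11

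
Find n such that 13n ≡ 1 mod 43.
Since 43 is prime, by Fermat 13^(-1) ≡ 13^{41} ≡ 10 mod 43. Verify: 13 × 10 = 130 ≡ 1 mod 43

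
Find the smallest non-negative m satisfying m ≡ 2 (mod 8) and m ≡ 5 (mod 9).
M = 8 × 9 = 72. M₁ = 9, y₁ ≡ 1 (mod 8). M₂ = 8, y₂ ≡ 8 (mod 9). m = 2×9×1 + 5×8×8 ≡ 50 (mod 72)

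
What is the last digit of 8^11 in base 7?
Using Fermat: 8^{6} ≡ 1 (mod 7). 11 ≡ 5 (mod 6). So 8^{11} ≡ 8^{5} ≡ 1 (mod 7)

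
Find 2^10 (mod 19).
By repeated squaring (mod 19): 2^{1}≡2, 2^{2}≡4, 2^{4}≡16, 2^{8}≡9. Then 2^{10} = 2^{8+2} ≡ 9 × 4 ≡ 17 (mod 19)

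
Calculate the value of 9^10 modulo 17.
By repeated squaring (mod 17): 9^{1}≡9, 9^{2}≡13, 9^{4}≡16, 9^{8}≡1. Then 9^{10} = 9^{8+2} ≡ 1 × 13 ≡ 13 (mod 17)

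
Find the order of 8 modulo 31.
Powers of 8 mod 31: 8^1≡8, 8^2≡2, 8^3≡16, 8^4≡4, 8^5≡1. ord_31(8) = 5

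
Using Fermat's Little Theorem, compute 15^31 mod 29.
By Fermat: 15^{28} ≡ 1 (mod 29). So 15^{31} = 15^{28} · 15^{3} ≡ 15^{3} ≡ 11 (mod 29)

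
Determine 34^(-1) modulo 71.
Since 71 is prime, by Fermat 34^(-1) ≡ 34^{69} ≡ 23 (mod 71). Verify: 34 × 23 = 782 ≡ 1 (mod 71)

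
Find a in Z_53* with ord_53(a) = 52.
2 has order 52 mod 53 since 2^{52} ≡ 1 mod 53 and no smaller power works.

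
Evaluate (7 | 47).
(7/47) = 7^{23} mod 47 = 1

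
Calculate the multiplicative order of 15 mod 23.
Powers of 15 mod 23: 15^1≡15, 15^2≡18, 15^3≡17, 15^4≡2, 15^5≡7, 15^6≡13, 15^7≡11, 15^8≡4, 15^9≡14, 15^10≡3, 15^11≡22, 15^12≡8, 15^13≡5, 15^14≡6, 15^15≡21, 15^16≡16, 15^17≡10, 15^18≡12, 15^19≡19, 15^20≡9, 15^21≡20, 15^22≡1. So the order of 15 is 22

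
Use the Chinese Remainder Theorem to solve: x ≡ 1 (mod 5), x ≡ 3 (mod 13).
M = 5 × 13 = 65. M₁ = 13, y₁ ≡ 2 (mod 5). M₂ = 5, y₂ ≡ 8 (mod 13). x = 1×13×2 + 3×5×8 ≡ 16 (mod 65)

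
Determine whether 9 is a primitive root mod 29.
9^{14} ≡ 1 mod 29 and 14 < 28, so ord_29(9) = 14 ≠ 28 and 9 is not a primitive root.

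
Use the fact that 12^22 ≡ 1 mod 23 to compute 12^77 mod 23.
By Fermat: 12^{22} ≡ 1 mod 23. 77 = 3×22 + 11. So 12^{77} ≡ 12^{11} ≡ 1 mod 23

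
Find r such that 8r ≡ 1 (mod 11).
Since 11 is prime, by Fermat 8^(-1) ≡ 8^{9} ≡ 7 (mod 11). Verify: 8 × 7 = 56 ≡ 1 (mod 11)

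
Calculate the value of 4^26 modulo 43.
By repeated squaring (mod 43): 4^{1}≡4, 4^{2}≡16, 4^{4}≡41, 4^{8}≡4, 4^{16}≡16. Then 4^{26} = 4^{16+8+2} ≡ 16 × 4 × 16 ≡ 35 (mod 43)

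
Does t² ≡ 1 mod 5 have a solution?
By Euler's criterion: 1^{2} ≡ 1 mod 5. Since this equals 1, 1 is a QR.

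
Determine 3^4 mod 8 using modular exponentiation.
3^{4} = 81 ≡ 1 mod 8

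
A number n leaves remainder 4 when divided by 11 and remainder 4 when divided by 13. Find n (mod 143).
M = 11 × 13 = 143. M₁ = 13, y₁ ≡ 6 (mod 11). M₂ = 11, y₂ ≡ 6 (mod 13). n = 4×13×6 + 4×11×6 ≡ 4 (mod 143)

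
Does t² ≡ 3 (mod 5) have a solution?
By Euler's criterion: 3^{2} ≡ 4 (mod 5). Since this equals -1 (≡ 4), 3 is not a QR.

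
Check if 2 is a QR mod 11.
By Euler's criterion: 2^{5} ≡ 10 mod 11. Since this equals -1 (≡ 10), 2 is not a QR.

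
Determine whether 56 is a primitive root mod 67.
56^{33} ≡ 1 (mod 67) and 33 < 66, so ord_67(56) = 33 ≠ 66 and 56 is not a primitive root.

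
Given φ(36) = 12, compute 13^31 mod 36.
By Euler: 13^{12} ≡ 1 mod 36 since gcd(13, 36) = 1. 31 = 2×12 + 7. So 13^{31} ≡ 13^{7} ≡ 13 mod 36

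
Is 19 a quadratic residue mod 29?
By Euler's criterion: 19^{14} ≡ 28 mod 29. Since this equals -1 (≡ 28), 19 is not a QR.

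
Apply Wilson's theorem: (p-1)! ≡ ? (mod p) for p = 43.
By Wilson's theorem, (42)! ≡ -1 ≡ 42 mod 43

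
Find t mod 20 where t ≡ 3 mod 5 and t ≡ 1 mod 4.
M = 5 × 4 = 20. M₁ = 4, y₁ ≡ 4 mod 5. M₂ = 5, y₂ ≡ 1 mod 4. t = 3×4×4 + 1×5×1 ≡ 13 mod 20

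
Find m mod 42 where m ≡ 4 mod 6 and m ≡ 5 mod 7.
M = 6 × 7 = 42. M₁ = 7, y₁ ≡ 1 mod 6. M₂ = 6, y₂ ≡ 6 mod 7. m = 4×7×1 + 5×6×6 ≡ 40 mod 42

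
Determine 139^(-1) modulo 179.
Since 179 is prime, by Fermat 139^(-1) ≡ 139^{177} ≡ 85 (mod 179). Verify: 139 × 85 = 11815 ≡ 1 (mod 179)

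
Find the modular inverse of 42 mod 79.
Since 79 is prime, by Fermat 42^(-1) ≡ 42^{77} ≡ 32 mod 79. Verify: 42 × 32 = 1344 ≡ 1 mod 79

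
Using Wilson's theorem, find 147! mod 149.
(148)! = (147)! × (148) ≡ -1 (mod 149). So (147)! ≡ -1 × (148)^(-1) ≡ (-1)×(-1) = 1 (mod 149)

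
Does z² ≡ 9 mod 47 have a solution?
By Euler's criterion: 9^{23} ≡ 1 mod 47. Since this equals 1, 9 is a QR.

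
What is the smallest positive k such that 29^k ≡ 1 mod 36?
Powers of 29 mod 36: 29^1≡29, 29^2≡13, 29^3≡17, 29^4≡25, 29^5≡5, 29^6≡1. So the order of 29 is 6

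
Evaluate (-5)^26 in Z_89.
By repeated squaring mod 89: (-5)^{1}≡84, (-5)^{2}≡25, (-5)^{4}≡2, (-5)^{8}≡4, (-5)^{16}≡16. Then (-5)^{26} = (-5)^{16+8+2} ≡ 16 × 4 × 25 ≡ 87 mod 89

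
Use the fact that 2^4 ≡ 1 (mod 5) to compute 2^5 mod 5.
By Fermat: 2^{4} ≡ 1 (mod 5). So 2^{5} = 2^{4} · 2^{1} ≡ 2^{1} ≡ 2 (mod 5)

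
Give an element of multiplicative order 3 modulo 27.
10 has order 3 mod 27 since 10^{3} ≡ 1 mod 27 and no smaller power works.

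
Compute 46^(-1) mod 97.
Since 97 is prime, by Fermat 46^(-1) ≡ 46^{95} ≡ 19 mod 97. Verify: 46 × 19 = 874 ≡ 1 mod 97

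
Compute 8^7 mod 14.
By repeated squaring (mod 14): 8^{1}≡8, 8^{2}≡8, 8^{4}≡8. Then 8^{7} = 8^{4+2+1} ≡ 8 × 8 × 8 ≡ 8 (mod 14)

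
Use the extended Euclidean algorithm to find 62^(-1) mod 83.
Extended GCD: 62(-4) + 83(3) = 1. So 62^(-1) ≡ -4 ≡ 79 mod 83. Verify: 62 × 79 = 4898 ≡ 1 mod 83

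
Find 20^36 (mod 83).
By repeated squaring (mod 83): 20^{1}≡20, 20^{2}≡68, 20^{4}≡59, 20^{8}≡78, 20^{16}≡25, 20^{32}≡44. Then 20^{36} = 20^{32+4} ≡ 44 × 59 ≡ 23 (mod 83)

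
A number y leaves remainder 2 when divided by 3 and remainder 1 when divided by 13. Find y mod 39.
M = 3 × 13 = 39. M₁ = 13, y₁ ≡ 1 mod 3. M₂ = 3, y₂ ≡ 9 mod 13. y = 2×13×1 + 1×3×9 ≡ 14 mod 39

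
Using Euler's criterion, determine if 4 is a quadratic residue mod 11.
By Euler's criterion: 4^{5} ≡ 1 (mod 11). Since this equals 1, 4 is a QR.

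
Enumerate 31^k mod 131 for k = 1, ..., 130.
31^1, 31^2, ..., 31^{130} mod 131: [31, 44, 54, 102, 18, 34, 6, 55, 2, 62, 88, 108, 73, 36, 68, 12, 110, 4, 124, 45, 85, 15, 72, 5, 24, 89, 8, 117, 90, 39, 30, 13, 10, 48, 47, 16, 103, 49, 78, 60, 26, 20, 96, 94, 32, 75, 98, 25, 120, 52, 40, 61, 57, 64, 19, 65, 50, 109, 104, 80, 122, 114, 128, 38, 130, 100, 87, 77, 29, 113, 97, 125, 76, 129, 69, 43, 23, 58, 95, 63, 119, 21, 127, 7, 86, 46, 116, 59, 126, 107, 42, 123, 14, 41, 92, 101, 118, 121, 83, 84, 115, 28, 82, 53, 71, 105, 111, 35, 37, 99, 56, 33, 106, 11, 79, 91, 70, 74, 67, 112, 66, 81, 22, 27, 51, 9, 17, 3, 93, 1]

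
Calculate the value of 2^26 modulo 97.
By repeated squaring (mod 97): 2^{1}≡2, 2^{2}≡4, 2^{4}≡16, 2^{8}≡62, 2^{16}≡61. Then 2^{26} = 2^{16+8+2} ≡ 61 × 62 × 4 ≡ 93 (mod 97)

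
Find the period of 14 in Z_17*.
Powers of 14 mod 17: 14^1≡14, 14^2≡9, 14^3≡7, 14^4≡13, 14^5≡12, 14^6≡15, 14^7≡6, 14^8≡16, 14^9≡3, 14^10≡8, 14^11≡10, 14^12≡4, 14^13≡5, 14^14≡2, 14^15≡11, 14^16≡1. ord_17(14) = 16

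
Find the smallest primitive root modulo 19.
g = 2. For each prime q|18: 2^{9}≡18, 2^{6}≡7, none ≡ 1, so ord_19(2) = 18 and 2 is a primitive root.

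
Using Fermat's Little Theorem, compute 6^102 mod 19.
By Fermat: 6^{18} ≡ 1 mod 19. 102 = 5×18 + 12. So 6^{102} ≡ 6^{12} ≡ 7 mod 19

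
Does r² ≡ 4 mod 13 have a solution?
By Euler's criterion: 4^{6} ≡ 1 mod 13. Since this equals 1, 4 is a QR.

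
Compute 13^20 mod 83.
By repeated squaring mod 83: 13^{1}≡13, 13^{2}≡3, 13^{4}≡9, 13^{8}≡81, 13^{16}≡4. Then 13^{20} = 13^{16+4} ≡ 4 × 9 ≡ 36 mod 83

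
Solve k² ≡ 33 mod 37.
The square roots of 33 mod 37 are 12 and 25. Verify: 12² = 144 ≡ 33 mod 37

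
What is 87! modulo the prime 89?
(88)! = (87)! × (88) ≡ -1 mod 89. So (87)! ≡ -1 × (88)^(-1) ≡ (-1)×(-1) = 1 mod 89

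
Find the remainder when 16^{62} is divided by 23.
By Fermat: 16^{22} ≡ 1 (mod 23). 62 = 2×22 + 18. So 16^{62} ≡ 16^{18} ≡ 18 (mod 23)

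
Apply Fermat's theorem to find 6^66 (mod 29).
By Fermat: 6^{28} ≡ 1 (mod 29). 66 = 2×28 + 10. So 6^{66} ≡ 6^{10} ≡ 16 (mod 29)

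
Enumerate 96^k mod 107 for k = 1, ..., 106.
96^1, 96^2, ..., 96^{106} mod 107: [96, 14, 60, 89, 91, 69, 97, 3, 74, 42, 73, 53, 59, 100, 77, 9, 8, 19, 5, 52, 70, 86, 17, 27, 24, 57, 15, 49, 103, 44, 51, 81, 72, 64, 45, 40, 95, 25, 46, 29, 2, 85, 28, 13, 71, 75, 31, 87, 6, 41, 84, 39, 106, 11, 93, 47, 18, 16, 38, 10, 104, 33, 65, 34, 54, 48, 7, 30, 98, 99, 88, 102, 55, 37, 21, 90, 80, 83, 50, 92, 58, 4, 63, 56, 26, 35, 43, 62, 67, 12, 82, 61, 78, 105, 22, 79, 94, 36, 32, 76, 20, 101, 66, 23, 68, 1]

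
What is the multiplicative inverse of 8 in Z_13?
Since 13 is prime, by Fermat 8^(-1) ≡ 8^{11} ≡ 5 mod 13. Verify: 8 × 5 = 40 ≡ 1 mod 13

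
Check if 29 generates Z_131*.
ord_131(29) divides 130. For each prime q|130: 29^{65}≡130, 29^{26}≡53, 29^{10}≡60, none ≡ 1. So 29 has order 130 and is a primitive root mod 131.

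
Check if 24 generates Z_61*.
24^{20} ≡ 1 mod 61 and 20 < 60, so ord_61(24) = 20 ≠ 60 and 24 is not a primitive root.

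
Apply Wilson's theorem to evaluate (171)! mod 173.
(172)! = (171)! × (172) ≡ -1 mod 173. So (171)! ≡ -1 × (172)^(-1) ≡ (-1)×(-1) = 1 mod 173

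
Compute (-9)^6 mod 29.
By repeated squaring (mod 29): (-9)^{1}≡20, (-9)^{2}≡23, (-9)^{4}≡7. Then (-9)^{6} = (-9)^{4+2} ≡ 7 × 23 ≡ 16 (mod 29)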